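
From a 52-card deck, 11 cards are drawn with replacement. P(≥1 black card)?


P(not a black card) = 26/52 = 1/2
P(none in 11 draws) = (1/2)^11 = 1/2048
P(≥1 black card) = 1 - 1/2048 = 2047/2048

P = 2047/2048 ≈ 99.95%


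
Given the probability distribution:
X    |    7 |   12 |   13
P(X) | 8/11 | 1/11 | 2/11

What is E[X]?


E[X] = Σ x·P(X=x)
= (7)×(8/11) + (12)×(1/11) + (13)×(2/11)
= 94/11

E[X] = 94/11


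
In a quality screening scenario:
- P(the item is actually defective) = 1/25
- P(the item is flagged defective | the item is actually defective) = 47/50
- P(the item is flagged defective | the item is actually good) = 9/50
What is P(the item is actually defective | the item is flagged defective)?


Using Bayes' theorem:
P(A|B) = P(B|A)·P(A) / P(B)

P(the item is flagged defective) = 47/50 × 1/25 + 9/50 × 24/25
= 47/1250 + 108/625 = 263/1250

P(the item is actually defective|the item is flagged defective) = (47/1250) / (263/1250) = 47/263

P(the item is actually defective|the item is flagged defective) = 47/263 ≈ 17.87%


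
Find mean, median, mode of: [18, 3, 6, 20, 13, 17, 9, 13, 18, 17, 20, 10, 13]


Sorted: [3, 6, 9, 10, 13, 13, 13, 17, 17, 18, 18, 20, 20]
Mean = 177/13
Median = 13
Freq: {18: 2, 3: 1, 6: 1, 20: 2, 13: 3, 17: 2, 9: 1, 10: 1}
Mode: [13]

Mean=177/13, Median=13, Mode=13


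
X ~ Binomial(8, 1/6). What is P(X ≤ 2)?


P(X ≤ 2) = Σ P(X=i) for i=0..2
P(X=0) = 390625/1679616
P(X=1) = 78125/209952
P(X=2) = 109375/419904
Sum = 484375/559872

P(X ≤ 2) = 484375/559872 ≈ 86.52%


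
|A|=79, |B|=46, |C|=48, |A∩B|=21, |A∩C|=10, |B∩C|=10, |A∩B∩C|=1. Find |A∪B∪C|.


|A∪B∪C| = 79+46+48-21-10-10+1 = 133

|A∪B∪C| = 133


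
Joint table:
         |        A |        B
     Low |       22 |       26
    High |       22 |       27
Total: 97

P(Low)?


P(Low) = (22+26)/97 = 48/97

P(Low) = 48/97 ≈ 49.48%


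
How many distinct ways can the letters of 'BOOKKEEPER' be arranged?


Letters: 10, freq: {'B': 1, 'O': 2, 'K': 2, 'E': 3, 'P': 1, 'R': 1}
10!/(1!×2!×2!×3!×1!×1!) = 3628800/24 = 151200

151200


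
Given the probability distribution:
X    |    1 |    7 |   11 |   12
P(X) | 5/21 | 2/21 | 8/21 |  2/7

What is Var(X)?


E[X] = 179/21
E[X²] = 645/7
Var(X) = E[X²] - (E[X])² = 645/7 - 32041/441 = 8594/441

Var(X) = 8594/441 ≈ 19.4875


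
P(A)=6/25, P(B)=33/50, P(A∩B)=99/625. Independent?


P(A)×P(B) = 99/625
P(A∩B) = 99/625
Equal ✓ → Independent

Yes, independent


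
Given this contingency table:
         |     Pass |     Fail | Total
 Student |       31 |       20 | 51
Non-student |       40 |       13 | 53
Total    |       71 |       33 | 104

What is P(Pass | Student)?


P(Pass | Student) = 31/(31+20) = 31/51

P(Pass|Student) = 31/51 ≈ 60.78%


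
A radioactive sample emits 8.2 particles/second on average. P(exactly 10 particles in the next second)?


Poisson(λ=8.2): P(X=10) = e^(-λ)×λ^k/k!
= e^(-8.2) × 8.2^10 / 10!
≈ 0.00027465357 × 1374480313.36 / 3628800 ≈ 0.104031

P(X=10) ≈ 0.104031 ≈ 10.40%


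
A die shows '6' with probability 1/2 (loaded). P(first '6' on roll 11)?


Geometric: P(X=11) = (1-p)^(k-1)×p = (1/2)^10×1/2 = 1/2048

P(X=11) = 1/2048 ≈ 0.05%


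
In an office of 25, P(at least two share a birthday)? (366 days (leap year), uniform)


P(all different) = Π(366-i)/366 for i=0..24
= 0.432316
P(match) = 1 - 0.432316 = 0.567684

P ≈ 0.5677 ≈ 56.77%


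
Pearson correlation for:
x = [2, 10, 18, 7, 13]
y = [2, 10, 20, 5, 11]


n=5, Σx=50, Σy=48, Σxy=642, Σx²=646, Σy²=650
r = (5×642 - 50×48)/√((5×646 - 50²)(5×650 - 48²))
= 810/√(730×946) = 810/√690580 ≈ 810/831.0114 ≈ 0.9747

r ≈ 0.9747


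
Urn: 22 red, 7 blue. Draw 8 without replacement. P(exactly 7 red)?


Hypergeometric: C(22,7)×C(7,1)/C(29,8)
= 170544×7/4292145 = 36176/130065

P(X=7) = 36176/130065 ≈ 27.81%


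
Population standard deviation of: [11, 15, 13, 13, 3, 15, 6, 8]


Mean = 84/8 = 21/2
  (11-21/2)²=1/4
  (15-21/2)²=81/4
  (13-21/2)²=25/4
  (13-21/2)²=25/4
  (3-21/2)²=225/4
  (15-21/2)²=81/4
  (6-21/2)²=81/4
  (8-21/2)²=25/4
Σ(x-μ)² = 136
σ² = 136/8 = 17

σ = √(17) ≈ 4.1231


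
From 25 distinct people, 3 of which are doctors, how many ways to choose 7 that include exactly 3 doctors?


Choose 3 of the 3 doctors and 4 of the other 22 people:
C(3,3)×C(22,4) = 1×7315 = 7315

7315


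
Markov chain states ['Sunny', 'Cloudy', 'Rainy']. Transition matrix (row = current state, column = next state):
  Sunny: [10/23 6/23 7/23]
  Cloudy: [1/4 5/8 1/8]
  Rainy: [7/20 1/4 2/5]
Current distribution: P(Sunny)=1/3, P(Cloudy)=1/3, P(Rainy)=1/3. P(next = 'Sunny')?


P(next=Sunny) = Σᵢ P(now=i)×P(i→Sunny)
= 1/3×10/23 + 1/3×1/4 + 1/3×7/20
= 10/69 + 1/12 + 7/60 = 119/345

P = 119/345 ≈ 0.3449


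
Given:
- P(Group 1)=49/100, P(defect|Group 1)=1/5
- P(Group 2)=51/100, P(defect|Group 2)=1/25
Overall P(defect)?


P(B) = Σ P(B|Aᵢ)×P(Aᵢ)
  1/5×49/100 = 49/500
  1/25×51/100 = 51/2500
Sum = 74/625

P(defect) = 74/625 ≈ 11.84%


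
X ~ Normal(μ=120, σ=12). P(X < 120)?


z = (120-120)/12 = 0.0
P(Z < 0.0) = 0.5000

P(X < 120) ≈ 0.5000


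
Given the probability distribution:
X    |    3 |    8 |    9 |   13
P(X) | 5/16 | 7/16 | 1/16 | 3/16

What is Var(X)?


E[X] = 119/16
E[X²] = 1081/16
Var(X) = E[X²] - (E[X])² = 1081/16 - 14161/256 = 3135/256

Var(X) = 3135/256 ≈ 12.2461


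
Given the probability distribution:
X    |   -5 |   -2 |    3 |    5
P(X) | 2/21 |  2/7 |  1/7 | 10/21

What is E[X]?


E[X] = Σ x·P(X=x)
= (-5)×(2/21) + (-2)×(2/7) + (3)×(1/7) + (5)×(10/21)
= 37/21

E[X] = 37/21


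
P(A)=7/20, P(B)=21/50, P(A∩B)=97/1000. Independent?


P(A)×P(B) = 147/1000
P(A∩B) = 97/1000
Not equal → NOT independent

No, not independent


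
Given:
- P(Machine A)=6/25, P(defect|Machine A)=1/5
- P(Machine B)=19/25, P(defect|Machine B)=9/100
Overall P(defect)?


P(B) = Σ P(B|Aᵢ)×P(Aᵢ)
  1/5×6/25 = 6/125
  9/100×19/25 = 171/2500
Sum = 291/2500

P(defect) = 291/2500 ≈ 11.64%


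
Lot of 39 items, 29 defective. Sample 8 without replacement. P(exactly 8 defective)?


Hypergeometric: C(29,8)×C(10,0)/C(39,8)
= 4292145×1/61523748 = 3335/47804

P(X=8) = 3335/47804 ≈ 6.98%


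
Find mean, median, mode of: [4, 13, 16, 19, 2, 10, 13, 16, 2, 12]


Sorted: [2, 2, 4, 10, 12, 13, 13, 16, 16, 19]
Mean = 107/10
Median = 25/2
Freq: {4: 1, 13: 2, 16: 2, 19: 1, 2: 2, 10: 1, 12: 1}
Mode: [2, 13, 16]

Mean=107/10, Median=25/2, Mode=[2, 13, 16]


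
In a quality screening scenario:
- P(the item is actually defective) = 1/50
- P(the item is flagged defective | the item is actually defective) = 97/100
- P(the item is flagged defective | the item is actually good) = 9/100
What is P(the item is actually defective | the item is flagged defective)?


Using Bayes' theorem:
P(A|B) = P(B|A)·P(A) / P(B)

P(the item is flagged defective) = 97/100 × 1/50 + 9/100 × 49/50
= 97/5000 + 441/5000 = 269/2500

P(the item is actually defective|the item is flagged defective) = (97/5000) / (269/2500) = 97/538

P(the item is actually defective|the item is flagged defective) = 97/538 ≈ 18.03%


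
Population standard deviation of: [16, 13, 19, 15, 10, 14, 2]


Mean = 89/7
  (16-89/7)²=529/49
  (13-89/7)²=4/49
  (19-89/7)²=1936/49
  (15-89/7)²=256/49
  (10-89/7)²=361/49
  (14-89/7)²=81/49
  (2-89/7)²=5625/49
Σ(x-μ)² = 1256/7
σ² = (1256/7)/7 = 1256/49

σ = √(1256/49) ≈ 5.0629


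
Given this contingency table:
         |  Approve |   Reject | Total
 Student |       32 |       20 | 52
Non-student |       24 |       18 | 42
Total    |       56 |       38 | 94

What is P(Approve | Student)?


P(Approve | Student) = 32/(32+20) = 32/52 = 8/13

P(Approve|Student) = 8/13 ≈ 61.54%


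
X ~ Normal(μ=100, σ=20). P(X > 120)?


z = (120-100)/20 = 1.0
P(X > 120) = 1 - P(Z ≤ 1.0) = 1 - 0.8413 = 0.1587

P(X > 120) ≈ 0.1587


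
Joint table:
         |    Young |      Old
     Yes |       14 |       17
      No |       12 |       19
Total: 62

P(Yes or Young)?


P(Yes∨Young) = P(Yes) + P(Young) - P(Yes∧Young)
= (31 + 26 - 14)/62 = 43/62

P = 43/62 ≈ 69.35%


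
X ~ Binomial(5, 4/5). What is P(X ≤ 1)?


P(X ≤ 1) = Σ P(X=i) for i=0..1
P(X=0) = 1/3125
P(X=1) = 4/625
Sum = 21/3125

P(X ≤ 1) = 21/3125 ≈ 0.67%


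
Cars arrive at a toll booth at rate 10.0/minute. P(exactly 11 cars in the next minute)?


Poisson(λ=10.0): P(X=11) = e^(-λ)×λ^k/k!
= e^(-10.0) × 10.0^11 / 11!
≈ 4.539992976e-05 × 100000000000 / 39916800 ≈ 0.113736

P(X=11) ≈ 0.113736 ≈ 11.37%


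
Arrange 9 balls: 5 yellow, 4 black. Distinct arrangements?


9!/(5!×4!) = 126

126


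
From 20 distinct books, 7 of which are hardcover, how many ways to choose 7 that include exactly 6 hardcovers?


Choose 6 of the 7 hardcovers and 1 of the other 13 books:
C(7,6)×C(13,1) = 7×13 = 91

91


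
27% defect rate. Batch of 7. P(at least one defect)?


P(all good) = (73/100)^7 = 11047398519097/100000000000000
P(≥1 defect) = 88952601480903/100000000000000

P = 88952601480903/100000000000000 ≈ 88.95%


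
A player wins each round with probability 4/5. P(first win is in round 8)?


Geometric: P(X=8) = (1-p)^(k-1)×p = (1/5)^7×4/5 = 4/390625

P(X=8) = 4/390625 ≈ 0.00%


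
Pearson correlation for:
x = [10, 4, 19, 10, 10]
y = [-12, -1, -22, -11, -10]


n=5, Σx=53, Σy=-56, Σxy=-752, Σx²=677, Σy²=850
r = (5×(-752) - 53×(-56))/√((5×677 - 53²)(5×850 - (-56)²))
= -792/√(576×1114) = -792/√641664 ≈ -792/801.0393 ≈ -0.9887

r ≈ -0.9887


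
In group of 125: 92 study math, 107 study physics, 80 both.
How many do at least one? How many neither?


|A∪B| = 92+107-80 = 119
Neither = 125-119 = 6

At least one: 119; Neither: 6


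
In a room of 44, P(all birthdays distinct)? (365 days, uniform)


P(all different) = Π(365-i)/365 for i=0..43
= (365/365)×(364/365)×...×(322/365)
= 0.067115

P ≈ 0.0671 ≈ 6.71%


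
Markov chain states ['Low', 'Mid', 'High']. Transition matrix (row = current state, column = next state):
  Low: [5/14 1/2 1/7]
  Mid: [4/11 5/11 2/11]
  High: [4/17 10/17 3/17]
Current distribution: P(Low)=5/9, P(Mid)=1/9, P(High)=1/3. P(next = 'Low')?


P(next=Low) = Σᵢ P(now=i)×P(i→Low)
= 5/9×5/14 + 1/9×4/11 + 1/3×4/17
= 25/126 + 4/99 + 4/51 = 7475/23562

P = 7475/23562 ≈ 0.3172


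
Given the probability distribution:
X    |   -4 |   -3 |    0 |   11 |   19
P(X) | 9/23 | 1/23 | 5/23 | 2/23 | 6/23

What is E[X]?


E[X] = Σ x·P(X=x)
= (-4)×(9/23) + (-3)×(1/23) + (0)×(5/23) + (11)×(2/23) + (19)×(6/23)
= 97/23

E[X] = 97/23


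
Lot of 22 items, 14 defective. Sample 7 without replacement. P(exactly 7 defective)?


Hypergeometric: C(14,7)×C(8,0)/C(22,7)
= 3432×1/170544 = 13/646

P(X=7) = 13/646 ≈ 2.01%


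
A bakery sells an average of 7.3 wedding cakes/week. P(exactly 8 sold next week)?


Poisson(λ=7.3): P(X=8) = e^(-λ)×λ^k/k!
= e^(-7.3) × 7.3^8 / 8!
≈ 0.0006755387752 × 8064600.91894 / 40320 ≈ 0.135118

P(X=8) ≈ 0.135118 ≈ 13.51%


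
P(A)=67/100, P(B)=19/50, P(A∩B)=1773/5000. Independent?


P(A)×P(B) = 1273/5000
P(A∩B) = 1773/5000
Not equal → NOT independent

No, not independent


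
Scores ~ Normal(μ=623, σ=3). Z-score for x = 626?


z = (x - μ)/σ = (626 - 623)/3 = 1.0

z = 1.0


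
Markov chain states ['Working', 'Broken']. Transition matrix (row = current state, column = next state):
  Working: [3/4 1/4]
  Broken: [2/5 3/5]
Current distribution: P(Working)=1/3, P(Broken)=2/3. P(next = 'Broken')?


P(next=Broken) = Σᵢ P(now=i)×P(i→Broken)
= 1/3×1/4 + 2/3×3/5
= 1/12 + 2/5 = 29/60

P = 29/60 ≈ 0.4833


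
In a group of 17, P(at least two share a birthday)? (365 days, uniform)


P(all different) = Π(365-i)/365 for i=0..16
= 0.684992
P(match) = 1 - 0.684992 = 0.315008

P ≈ 0.3150 ≈ 31.50%


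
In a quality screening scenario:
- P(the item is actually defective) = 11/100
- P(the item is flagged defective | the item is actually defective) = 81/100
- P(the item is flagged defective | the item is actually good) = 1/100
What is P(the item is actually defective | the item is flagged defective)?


Using Bayes' theorem:
P(A|B) = P(B|A)·P(A) / P(B)

P(the item is flagged defective) = 81/100 × 11/100 + 1/100 × 89/100
= 891/10000 + 89/10000 = 49/500

P(the item is actually defective|the item is flagged defective) = (891/10000) / (49/500) = 891/980

P(the item is actually defective|the item is flagged defective) = 891/980 ≈ 90.92%


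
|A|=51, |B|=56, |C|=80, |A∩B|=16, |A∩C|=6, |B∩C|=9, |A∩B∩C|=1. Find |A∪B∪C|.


|A∪B∪C| = 51+56+80-16-6-9+1 = 157

|A∪B∪C| = 157


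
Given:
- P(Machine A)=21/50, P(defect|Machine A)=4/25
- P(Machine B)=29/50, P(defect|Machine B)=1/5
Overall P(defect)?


P(B) = Σ P(B|Aᵢ)×P(Aᵢ)
  4/25×21/50 = 42/625
  1/5×29/50 = 29/250
Sum = 229/1250

P(defect) = 229/1250 ≈ 18.32%


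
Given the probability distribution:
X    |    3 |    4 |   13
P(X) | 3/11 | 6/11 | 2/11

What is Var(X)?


E[X] = 59/11
E[X²] = 461/11
Var(X) = E[X²] - (E[X])² = 461/11 - 3481/121 = 1590/121

Var(X) = 1590/121 ≈ 13.1405


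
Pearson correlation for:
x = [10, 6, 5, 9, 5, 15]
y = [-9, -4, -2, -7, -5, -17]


n=6, Σx=50, Σy=-44, Σxy=-467, Σx²=492, Σy²=464
r = (6×(-467) - 50×(-44))/√((6×492 - 50²)(6×464 - (-44)²))
= -602/√(452×848) = -602/√383296 ≈ -602/619.1090 ≈ -0.9724

r ≈ -0.9724


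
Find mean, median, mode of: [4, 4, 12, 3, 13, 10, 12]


Sorted: [3, 4, 4, 10, 12, 12, 13]
Mean = 58/7
Median = 10
Freq: {4: 2, 12: 2, 3: 1, 13: 1, 10: 1}
Mode: [4, 12]

Mean=58/7, Median=10, Mode=[4, 12]


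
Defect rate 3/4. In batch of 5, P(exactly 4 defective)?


Binomial: P(X=4) = C(5,4)×p^4×(1-p)^1
= 5 × 81/256 × 1/4 = 405/1024

P(X=4) = 405/1024 ≈ 39.55%


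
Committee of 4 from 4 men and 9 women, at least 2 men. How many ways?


Count by #men:
  2M,2W: C(4,2)×C(9,2)=216
  3M,1W: C(4,3)×C(9,1)=36
  4M,0W: C(4,4)×C(9,0)=1
Total = 253

253


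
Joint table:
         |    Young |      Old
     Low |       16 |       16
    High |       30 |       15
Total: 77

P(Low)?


P(Low) = (16+16)/77 = 32/77

P(Low) = 32/77 ≈ 41.56%


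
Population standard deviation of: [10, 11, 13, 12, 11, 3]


Mean = 60/6 = 10
  (10-10)²=0
  (11-10)²=1
  (13-10)²=9
  (12-10)²=4
  (11-10)²=1
  (3-10)²=49
Σ(x-μ)² = 64
σ² = 64/6 = 32/3

σ = √(32/3) ≈ 3.2660


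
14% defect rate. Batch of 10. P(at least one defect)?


P(all good) = (43/50)^10 = 21611482313284249/97656250000000000
P(≥1 defect) = 76044767686715751/97656250000000000

P = 76044767686715751/97656250000000000 ≈ 77.87%


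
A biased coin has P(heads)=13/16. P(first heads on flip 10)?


Geometric: P(X=10) = (1-p)^(k-1)×p = (3/16)^9×13/16 = 255879/1099511627776

P(X=10) = 255879/1099511627776 ≈ 0.00%


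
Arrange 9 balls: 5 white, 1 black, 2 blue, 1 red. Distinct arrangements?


9!/(5!×1!×2!×1!) = 1512

1512


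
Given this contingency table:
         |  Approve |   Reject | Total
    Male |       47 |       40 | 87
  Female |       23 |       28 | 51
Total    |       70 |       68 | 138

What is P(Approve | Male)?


P(Approve | Male) = 47/(47+40) = 47/87

P(Approve|Male) = 47/87 ≈ 54.02%


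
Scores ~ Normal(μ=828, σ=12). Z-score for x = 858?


z = (x - μ)/σ = (858 - 828)/12 = 2.5

z = 2.5


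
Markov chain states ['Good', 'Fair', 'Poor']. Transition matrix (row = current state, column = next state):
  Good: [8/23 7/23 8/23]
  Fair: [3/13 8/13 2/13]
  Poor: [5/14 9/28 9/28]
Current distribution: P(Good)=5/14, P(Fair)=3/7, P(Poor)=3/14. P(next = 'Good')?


P(next=Good) = Σᵢ P(now=i)×P(i→Good)
= 5/14×8/23 + 3/7×3/13 + 3/14×5/14
= 20/161 + 9/91 + 15/196 = 17561/58604

P = 17561/58604 ≈ 0.2997


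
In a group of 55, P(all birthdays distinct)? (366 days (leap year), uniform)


P(all different) = Π(366-i)/366 for i=0..54
= (366/366)×(365/366)×...×(312/366)
= 0.013909

P ≈ 0.0139 ≈ 1.39%


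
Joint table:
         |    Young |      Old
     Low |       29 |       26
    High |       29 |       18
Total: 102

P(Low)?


P(Low) = (29+26)/102 = 55/102

P(Low) = 55/102 ≈ 53.92%


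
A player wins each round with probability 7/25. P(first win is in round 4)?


Geometric: P(X=4) = (1-p)^(k-1)×p = (18/25)^3×7/25 = 40824/390625

P(X=4) = 40824/390625 ≈ 10.45%


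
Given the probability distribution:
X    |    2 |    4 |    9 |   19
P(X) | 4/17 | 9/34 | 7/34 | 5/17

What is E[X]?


E[X] = Σ x·P(X=x)
= (2)×(4/17) + (4)×(9/34) + (9)×(7/34) + (19)×(5/17)
= 305/34

E[X] = 305/34


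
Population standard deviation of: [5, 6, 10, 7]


Mean = 28/4 = 7
  (5-7)²=4
  (6-7)²=1
  (10-7)²=9
  (7-7)²=0
Σ(x-μ)² = 14
σ² = 14/4 = 7/2

σ = √(7/2) ≈ 1.8708


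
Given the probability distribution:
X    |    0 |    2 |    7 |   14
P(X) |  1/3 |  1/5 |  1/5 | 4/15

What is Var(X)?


E[X] = 83/15
E[X²] = 943/15
Var(X) = E[X²] - (E[X])² = 943/15 - 6889/225 = 7256/225

Var(X) = 7256/225 ≈ 32.2489


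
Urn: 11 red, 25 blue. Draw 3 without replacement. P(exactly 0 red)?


Hypergeometric: C(11,0)×C(25,3)/C(36,3)
= 1×2300/7140 = 115/357

P(X=0) = 115/357 ≈ 32.21%


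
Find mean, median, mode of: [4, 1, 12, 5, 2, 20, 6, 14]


Sorted: [1, 2, 4, 5, 6, 12, 14, 20]
Mean = 64/8 = 8
Median = 11/2
Freq: {4: 1, 1: 1, 12: 1, 5: 1, 2: 1, 20: 1, 6: 1, 14: 1}
Mode: No mode

Mean=8, Median=11/2, Mode=No mode


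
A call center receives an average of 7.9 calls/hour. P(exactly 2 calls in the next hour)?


Poisson(λ=7.9): P(X=2) = e^(-λ)×λ^k/k!
= e^(-7.9) × 7.9^2 / 2!
≈ 0.0003707435405 × 62.41 / 2 ≈ 0.011569

P(X=2) ≈ 0.011569 ≈ 1.16%


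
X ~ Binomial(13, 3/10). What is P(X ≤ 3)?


P(X ≤ 3) = Σ P(X=i) for i=0..3
P(X=0) = 96889010407/10000000000000
P(X=1) = 539810200839/10000000000000
P(X=2) = 694041686793/5000000000000
P(X=3) = 1090636936389/5000000000000
Sum = 420605645761/1000000000000

P(X ≤ 3) = 420605645761/1000000000000 ≈ 42.06%


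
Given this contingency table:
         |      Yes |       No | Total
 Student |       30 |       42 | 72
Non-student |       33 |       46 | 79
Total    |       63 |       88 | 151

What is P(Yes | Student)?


P(Yes | Student) = 30/(30+42) = 30/72 = 5/12

P(Yes|Student) = 5/12 ≈ 41.67%


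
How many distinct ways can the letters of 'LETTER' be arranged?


Letters: 6, freq: {'L': 1, 'E': 2, 'T': 2, 'R': 1}
6!/(1!×2!×2!×1!) = 720/4 = 180

180


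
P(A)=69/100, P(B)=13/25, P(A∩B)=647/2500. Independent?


P(A)×P(B) = 897/2500
P(A∩B) = 647/2500
Not equal → NOT independent

No, not independent


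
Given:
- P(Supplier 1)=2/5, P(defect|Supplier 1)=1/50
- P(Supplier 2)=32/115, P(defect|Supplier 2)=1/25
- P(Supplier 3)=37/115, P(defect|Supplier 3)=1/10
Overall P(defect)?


P(B) = Σ P(B|Aᵢ)×P(Aᵢ)
  1/50×2/5 = 1/125
  1/25×32/115 = 32/2875
  1/10×37/115 = 37/1150
Sum = 59/1150

P(defect) = 59/1150 ≈ 5.13%


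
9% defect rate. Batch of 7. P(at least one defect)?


P(all good) = (91/100)^7 = 51676101935731/100000000000000
P(≥1 defect) = 48323898064269/100000000000000

P = 48323898064269/100000000000000 ≈ 48.32%


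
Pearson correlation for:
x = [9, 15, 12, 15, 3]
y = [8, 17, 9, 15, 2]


n=5, Σx=54, Σy=51, Σxy=666, Σx²=684, Σy²=663
r = (5×666 - 54×51)/√((5×684 - 54²)(5×663 - 51²))
= 576/√(504×714) = 576/√359856 ≈ 576/599.8800 ≈ 0.9602

r ≈ 0.9602


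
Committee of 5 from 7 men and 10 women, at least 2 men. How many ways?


Count by #men:
  2M,3W: C(7,2)×C(10,3)=2520
  3M,2W: C(7,3)×C(10,2)=1575
  4M,1W: C(7,4)×C(10,1)=350
  5M,0W: C(7,5)×C(10,0)=21
Total = 4466

4466


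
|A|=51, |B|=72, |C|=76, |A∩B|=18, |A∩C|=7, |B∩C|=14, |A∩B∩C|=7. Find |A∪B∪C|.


|A∪B∪C| = 51+72+76-18-7-14+7 = 167

|A∪B∪C| = 167


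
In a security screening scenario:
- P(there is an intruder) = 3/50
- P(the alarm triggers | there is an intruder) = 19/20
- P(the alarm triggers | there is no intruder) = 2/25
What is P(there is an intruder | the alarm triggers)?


Using Bayes' theorem:
P(A|B) = P(B|A)·P(A) / P(B)

P(the alarm triggers) = 19/20 × 3/50 + 2/25 × 47/50
= 57/1000 + 47/625 = 661/5000

P(there is an intruder|the alarm triggers) = (57/1000) / (661/5000) = 285/661

P(there is an intruder|the alarm triggers) = 285/661 ≈ 43.12%


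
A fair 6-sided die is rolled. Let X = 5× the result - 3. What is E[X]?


E[die] = (1+6)/2 = 7/2
E[X] = 5×7/2 - 3 = 29/2

E[X] = 29/2


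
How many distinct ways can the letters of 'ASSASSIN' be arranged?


Letters: 8, freq: {'A': 2, 'S': 4, 'I': 1, 'N': 1}
8!/(2!×4!×1!×1!) = 40320/48 = 840

840


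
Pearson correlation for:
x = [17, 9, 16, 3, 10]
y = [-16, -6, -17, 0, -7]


n=5, Σx=55, Σy=-46, Σxy=-668, Σx²=735, Σy²=630
r = (5×(-668) - 55×(-46))/√((5×735 - 55²)(5×630 - (-46)²))
= -810/√(650×1034) = -810/√672100 ≈ -810/819.8171 ≈ -0.9880

r ≈ -0.9880


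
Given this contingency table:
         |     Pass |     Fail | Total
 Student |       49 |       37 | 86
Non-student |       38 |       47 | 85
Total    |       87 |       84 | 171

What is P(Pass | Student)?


P(Pass | Student) = 49/(49+37) = 49/86

P(Pass|Student) = 49/86 ≈ 56.98%


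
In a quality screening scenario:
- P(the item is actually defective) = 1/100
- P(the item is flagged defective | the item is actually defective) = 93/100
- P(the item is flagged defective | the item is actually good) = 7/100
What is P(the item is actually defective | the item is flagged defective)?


Using Bayes' theorem:
P(A|B) = P(B|A)·P(A) / P(B)

P(the item is flagged defective) = 93/100 × 1/100 + 7/100 × 99/100
= 93/10000 + 693/10000 = 393/5000

P(the item is actually defective|the item is flagged defective) = (93/10000) / (393/5000) = 31/262

P(the item is actually defective|the item is flagged defective) = 31/262 ≈ 11.83%


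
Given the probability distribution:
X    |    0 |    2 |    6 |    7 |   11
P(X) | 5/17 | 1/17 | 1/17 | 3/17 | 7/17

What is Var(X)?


E[X] = 106/17
E[X²] = 1034/17
Var(X) = E[X²] - (E[X])² = 1034/17 - 11236/289 = 6342/289

Var(X) = 6342/289 ≈ 21.9446


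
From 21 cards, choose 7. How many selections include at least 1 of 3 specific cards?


Complement: C(21,7) - C(18,7) = 116280 - 31824 = 84456

84456


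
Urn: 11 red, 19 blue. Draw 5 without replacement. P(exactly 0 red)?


Hypergeometric: C(11,0)×C(19,5)/C(30,5)
= 1×11628/142506 = 646/7917

P(X=0) = 646/7917 ≈ 8.16%


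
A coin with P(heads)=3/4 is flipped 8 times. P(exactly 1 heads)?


Binomial: P(X=1) = C(8,1)×p^1×(1-p)^7
= 8 × 3/4 × 1/16384 = 3/8192

P(X=1) = 3/8192 ≈ 0.04%


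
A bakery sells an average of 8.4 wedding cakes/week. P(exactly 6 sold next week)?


Poisson(λ=8.4): P(X=6) = e^(-λ)×λ^k/k!
= e^(-8.4) × 8.4^6 / 6!
≈ 0.0002248673242 × 351298.031616 / 720 ≈ 0.109716

P(X=6) ≈ 0.109716 ≈ 10.97%


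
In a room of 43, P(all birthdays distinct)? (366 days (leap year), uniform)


P(all different) = Π(366-i)/366 for i=0..42
= (366/366)×(365/366)×...×(324/366)
= 0.076637

P ≈ 0.0766 ≈ 7.66%


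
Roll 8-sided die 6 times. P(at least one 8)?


P(no 8)^6 = (7/8)^6 = 117649/262144
P(≥1) = 1 - 117649/262144 = 144495/262144

P = 144495/262144 ≈ 55.12%


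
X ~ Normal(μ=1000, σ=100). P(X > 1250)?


z = (1250-1000)/100 = 2.5
P(X > 1250) = 1 - P(Z ≤ 2.5) = 1 - 0.9938 = 0.0062

P(X > 1250) ≈ 0.0062


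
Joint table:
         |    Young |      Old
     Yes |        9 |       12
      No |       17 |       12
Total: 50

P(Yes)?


P(Yes) = (9+12)/50 = 21/50

P(Yes) = 21/50 ≈ 42.00%


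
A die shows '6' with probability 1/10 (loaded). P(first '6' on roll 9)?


Geometric: P(X=9) = (1-p)^(k-1)×p = (9/10)^8×1/10 = 43046721/1000000000

P(X=9) = 43046721/1000000000 ≈ 4.30%


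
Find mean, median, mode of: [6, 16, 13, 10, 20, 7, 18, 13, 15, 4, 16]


Sorted: [4, 6, 7, 10, 13, 13, 15, 16, 16, 18, 20]
Mean = 138/11
Median = 13
Freq: {6: 1, 16: 2, 13: 2, 10: 1, 20: 1, 7: 1, 18: 1, 15: 1, 4: 1}
Mode: [13, 16]

Mean=138/11, Median=13, Mode=[13, 16]


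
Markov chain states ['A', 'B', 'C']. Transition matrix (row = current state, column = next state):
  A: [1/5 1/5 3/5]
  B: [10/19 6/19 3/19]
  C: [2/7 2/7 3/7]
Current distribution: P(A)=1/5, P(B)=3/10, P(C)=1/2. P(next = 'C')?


P(next=C) = Σᵢ P(now=i)×P(i→C)
= 1/5×3/5 + 3/10×3/19 + 1/2×3/7
= 3/25 + 9/190 + 3/14 = 1269/3325

P = 1269/3325 ≈ 0.3817


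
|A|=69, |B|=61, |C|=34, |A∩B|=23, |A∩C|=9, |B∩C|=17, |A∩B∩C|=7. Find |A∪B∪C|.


|A∪B∪C| = 69+61+34-23-9-17+7 = 122

|A∪B∪C| = 122


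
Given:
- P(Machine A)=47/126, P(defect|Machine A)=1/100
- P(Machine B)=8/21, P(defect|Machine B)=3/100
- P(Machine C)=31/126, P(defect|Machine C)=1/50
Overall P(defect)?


P(B) = Σ P(B|Aᵢ)×P(Aᵢ)
  1/100×47/126 = 47/12600
  3/100×8/21 = 2/175
  1/50×31/126 = 31/6300
Sum = 253/12600

P(defect) = 253/12600 ≈ 2.01%


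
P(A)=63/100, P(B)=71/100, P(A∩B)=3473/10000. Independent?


P(A)×P(B) = 4473/10000
P(A∩B) = 3473/10000
Not equal → NOT independent

No, not independent


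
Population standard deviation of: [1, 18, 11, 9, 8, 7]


Mean = 54/6 = 9
  (1-9)²=64
  (18-9)²=81
  (11-9)²=4
  (9-9)²=0
  (8-9)²=1
  (7-9)²=4
Σ(x-μ)² = 154
σ² = 154/6 = 77/3

σ = √(77/3) ≈ 5.0662


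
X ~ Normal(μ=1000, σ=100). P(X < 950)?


z = (950-1000)/100 = -0.5
P(Z < -0.5) = 0.3085

P(X < 950) ≈ 0.3085


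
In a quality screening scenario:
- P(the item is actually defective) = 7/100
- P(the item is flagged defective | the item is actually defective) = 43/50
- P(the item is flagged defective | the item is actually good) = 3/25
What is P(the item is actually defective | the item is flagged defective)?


Using Bayes' theorem:
P(A|B) = P(B|A)·P(A) / P(B)

P(the item is flagged defective) = 43/50 × 7/100 + 3/25 × 93/100
= 301/5000 + 279/2500 = 859/5000

P(the item is actually defective|the item is flagged defective) = (301/5000) / (859/5000) = 301/859

P(the item is actually defective|the item is flagged defective) = 301/859 ≈ 35.04%


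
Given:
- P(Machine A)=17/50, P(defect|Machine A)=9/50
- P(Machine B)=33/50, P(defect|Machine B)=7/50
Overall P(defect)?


P(B) = Σ P(B|Aᵢ)×P(Aᵢ)
  9/50×17/50 = 153/2500
  7/50×33/50 = 231/2500
Sum = 96/625

P(defect) = 96/625 ≈ 15.36%


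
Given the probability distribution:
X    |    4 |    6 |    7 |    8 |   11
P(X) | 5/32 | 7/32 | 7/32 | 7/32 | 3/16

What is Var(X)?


E[X] = 233/32
E[X²] = 1849/32
Var(X) = E[X²] - (E[X])² = 1849/32 - 54289/1024 = 4879/1024

Var(X) = 4879/1024 ≈ 4.7646


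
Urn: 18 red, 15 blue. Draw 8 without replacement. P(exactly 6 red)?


Hypergeometric: C(18,6)×C(15,2)/C(33,8)
= 18564×105/13884156 = 4165/29667

P(X=6) = 4165/29667 ≈ 14.04%


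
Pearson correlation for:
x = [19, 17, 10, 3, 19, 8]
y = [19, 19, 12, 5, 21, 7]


n=6, Σx=76, Σy=83, Σxy=1274, Σx²=1184, Σy²=1381
r = (6×1274 - 76×83)/√((6×1184 - 76²)(6×1381 - 83²))
= 1336/√(1328×1397) = 1336/√1855216 ≈ 1336/1362.0631 ≈ 0.9809

r ≈ 0.9809


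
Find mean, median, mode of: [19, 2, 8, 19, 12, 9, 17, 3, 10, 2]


Sorted: [2, 2, 3, 8, 9, 10, 12, 17, 19, 19]
Mean = 101/10
Median = 19/2
Freq: {19: 2, 2: 2, 8: 1, 12: 1, 9: 1, 17: 1, 3: 1, 10: 1}
Mode: [2, 19]

Mean=101/10, Median=19/2, Mode=[2, 19]


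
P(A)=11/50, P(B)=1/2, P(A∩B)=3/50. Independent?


P(A)×P(B) = 11/100
P(A∩B) = 3/50
Not equal → NOT independent

No, not independent


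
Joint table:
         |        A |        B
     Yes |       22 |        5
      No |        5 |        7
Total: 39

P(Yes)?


P(Yes) = (22+5)/39 = 27/39 = 9/13

P(Yes) = 9/13 ≈ 69.23%


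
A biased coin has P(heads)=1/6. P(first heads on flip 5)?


Geometric: P(X=5) = (1-p)^(k-1)×p = (5/6)^4×1/6 = 625/7776

P(X=5) = 625/7776 ≈ 8.04%


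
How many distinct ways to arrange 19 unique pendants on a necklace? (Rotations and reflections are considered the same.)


Free circular arrangements: rotations and reflections both identified.
(n-1)!/2 = 18!/2 = 6402373705728000/2 = 3201186852864000

3201186852864000


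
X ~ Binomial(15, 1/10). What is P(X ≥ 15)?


P(X ≥ 15) = Σ P(X=i) for i=15..15
P(X=15) = 1/1000000000000000
Sum = 1/1000000000000000

P(X ≥ 15) = 1/1000000000000000 ≈ 0.00%


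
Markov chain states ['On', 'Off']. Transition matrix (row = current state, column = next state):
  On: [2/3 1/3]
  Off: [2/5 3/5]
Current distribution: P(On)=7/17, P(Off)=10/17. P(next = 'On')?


P(next=On) = Σᵢ P(now=i)×P(i→On)
= 7/17×2/3 + 10/17×2/5
= 14/51 + 4/17 = 26/51

P = 26/51 ≈ 0.5098


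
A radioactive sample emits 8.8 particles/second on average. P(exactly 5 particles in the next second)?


Poisson(λ=8.8): P(X=5) = e^(-λ)×λ^k/k!
= e^(-8.8) × 8.8^5 / 5!
≈ 0.0001507330751 × 52773.19168 / 120 ≈ 0.066289

P(X=5) ≈ 0.066289 ≈ 6.63%


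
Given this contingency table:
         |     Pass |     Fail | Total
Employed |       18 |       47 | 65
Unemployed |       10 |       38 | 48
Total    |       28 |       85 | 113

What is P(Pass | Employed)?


P(Pass | Employed) = 18/(18+47) = 18/65

P(Pass|Employed) = 18/65 ≈ 27.69%


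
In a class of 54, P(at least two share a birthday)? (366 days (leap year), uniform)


P(all different) = Π(366-i)/366 for i=0..53
= 0.016316
P(match) = 1 - 0.016316 = 0.983684

P ≈ 0.9837 ≈ 98.37%


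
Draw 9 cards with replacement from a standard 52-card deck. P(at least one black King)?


P(not a black King) = 50/52 = 25/26
P(none in 9 draws) = (25/26)^9 = 3814697265625/5429503678976
P(≥1 black King) = 1 - 3814697265625/5429503678976 = 1614806413351/5429503678976

P = 1614806413351/5429503678976 ≈ 29.74%


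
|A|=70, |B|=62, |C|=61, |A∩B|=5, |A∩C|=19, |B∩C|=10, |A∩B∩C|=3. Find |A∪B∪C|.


|A∪B∪C| = 70+62+61-5-19-10+3 = 162

|A∪B∪C| = 162


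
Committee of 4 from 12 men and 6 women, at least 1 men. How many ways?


Count by #men:
  1M,3W: C(12,1)×C(6,3)=240
  2M,2W: C(12,2)×C(6,2)=990
  3M,1W: C(12,3)×C(6,1)=1320
  4M,0W: C(12,4)×C(6,0)=495
Total = 3045

3045


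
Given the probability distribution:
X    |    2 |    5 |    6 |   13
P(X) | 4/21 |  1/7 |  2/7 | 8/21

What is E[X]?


E[X] = Σ x·P(X=x)
= (2)×(4/21) + (5)×(1/7) + (6)×(2/7) + (13)×(8/21)
= 163/21

E[X] = 163/21


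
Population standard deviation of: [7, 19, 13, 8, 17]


Mean = 64/5
  (7-64/5)²=841/25
  (19-64/5)²=961/25
  (13-64/5)²=1/25
  (8-64/5)²=576/25
  (17-64/5)²=441/25
Σ(x-μ)² = 564/5
σ² = (564/5)/5 = 564/25

σ = √(564/25) ≈ 4.7497


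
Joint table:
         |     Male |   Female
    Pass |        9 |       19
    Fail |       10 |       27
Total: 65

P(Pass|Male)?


P(Pass|Male) = 9/(9+10) = 9/19

P = 9/19 ≈ 47.37%


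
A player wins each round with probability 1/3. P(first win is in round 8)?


Geometric: P(X=8) = (1-p)^(k-1)×p = (2/3)^7×1/3 = 128/6561

P(X=8) = 128/6561 ≈ 1.95%


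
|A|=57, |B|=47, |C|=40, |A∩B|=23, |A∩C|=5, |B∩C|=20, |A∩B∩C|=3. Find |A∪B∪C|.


|A∪B∪C| = 57+47+40-23-5-20+3 = 99

|A∪B∪C| = 99


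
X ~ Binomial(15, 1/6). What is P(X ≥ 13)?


P(X ≥ 13) = Σ P(X=i) for i=13..15
P(X=13) = 875/156728328192
P(X=14) = 25/156728328192
P(X=15) = 1/470184984576
Sum = 2701/470184984576

P(X ≥ 13) = 2701/470184984576 ≈ 0.00%


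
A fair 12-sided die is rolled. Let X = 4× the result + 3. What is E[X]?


E[die] = (1+12)/2 = 13/2
E[X] = 4×13/2 + 3 = 29

E[X] = 29


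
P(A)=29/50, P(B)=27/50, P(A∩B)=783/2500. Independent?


P(A)×P(B) = 783/2500
P(A∩B) = 783/2500
Equal ✓ → Independent

Yes, independent


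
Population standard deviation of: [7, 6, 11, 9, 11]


Mean = 44/5
  (7-44/5)²=81/25
  (6-44/5)²=196/25
  (11-44/5)²=121/25
  (9-44/5)²=1/25
  (11-44/5)²=121/25
Σ(x-μ)² = 104/5
σ² = (104/5)/5 = 104/25

σ = √(104/25) ≈ 2.0396


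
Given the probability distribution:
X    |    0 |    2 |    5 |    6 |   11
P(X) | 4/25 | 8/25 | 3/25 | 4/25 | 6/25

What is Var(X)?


E[X] = 121/25
E[X²] = 977/25
Var(X) = E[X²] - (E[X])² = 977/25 - 14641/625 = 9784/625

Var(X) = 9784/625 ≈ 15.6544


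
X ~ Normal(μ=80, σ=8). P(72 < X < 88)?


z₁=(72-80)/8=-1.0, z₂=(88-80)/8=1.0
P = Φ(1.0) - Φ(-1.0) = 0.841345 - 0.158655 = 0.682690 ≈ 0.6827

P(72 < X < 88) ≈ 0.6827


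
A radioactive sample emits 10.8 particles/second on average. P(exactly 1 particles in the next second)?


Poisson(λ=10.8): P(X=1) = e^(-λ)×λ^k/k!
= e^(-10.8) × 10.8^1 / 1!
≈ 2.039950341e-05 × 10.8 / 1 ≈ 0.000220

P(X=1) ≈ 0.000220 ≈ 0.02%


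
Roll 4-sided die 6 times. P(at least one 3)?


P(no 3)^6 = (3/4)^6 = 729/4096
P(≥1) = 1 - 729/4096 = 3367/4096

P = 3367/4096 ≈ 82.20%


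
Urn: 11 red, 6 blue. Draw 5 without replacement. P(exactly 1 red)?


Hypergeometric: C(11,1)×C(6,4)/C(17,5)
= 11×15/6188 = 165/6188

P(X=1) = 165/6188 ≈ 2.67%


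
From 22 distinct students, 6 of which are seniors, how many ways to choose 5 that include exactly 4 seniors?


Choose 4 of the 6 seniors and 1 of the other 16 students:
C(6,4)×C(16,1) = 15×16 = 240

240


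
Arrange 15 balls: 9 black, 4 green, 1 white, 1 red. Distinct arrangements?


15!/(9!×4!×1!×1!) = 150150

150150


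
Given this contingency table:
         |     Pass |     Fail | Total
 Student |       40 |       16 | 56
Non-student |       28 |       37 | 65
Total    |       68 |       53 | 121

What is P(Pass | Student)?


P(Pass | Student) = 40/(40+16) = 40/56 = 5/7

P(Pass|Student) = 5/7 ≈ 71.43%


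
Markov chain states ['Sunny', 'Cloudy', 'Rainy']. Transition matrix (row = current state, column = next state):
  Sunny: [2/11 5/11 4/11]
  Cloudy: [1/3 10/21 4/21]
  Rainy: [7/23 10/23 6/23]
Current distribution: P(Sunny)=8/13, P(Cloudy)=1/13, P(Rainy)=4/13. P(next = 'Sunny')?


P(next=Sunny) = Σᵢ P(now=i)×P(i→Sunny)
= 8/13×2/11 + 1/13×1/3 + 4/13×7/23
= 16/143 + 1/39 + 28/299 = 2281/9867

P = 2281/9867 ≈ 0.2312


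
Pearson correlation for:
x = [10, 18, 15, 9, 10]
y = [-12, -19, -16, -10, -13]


n=5, Σx=62, Σy=-70, Σxy=-922, Σx²=830, Σy²=1030
r = (5×(-922) - 62×(-70))/√((5×830 - 62²)(5×1030 - (-70)²))
= -270/√(306×250) = -270/√76500 ≈ -270/276.5863 ≈ -0.9762

r ≈ -0.9762


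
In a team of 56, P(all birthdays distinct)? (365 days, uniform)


P(all different) = Π(365-i)/365 for i=0..55
= (365/365)×(364/365)×...×(310/365)
= 0.011668

P ≈ 0.0117 ≈ 1.17%


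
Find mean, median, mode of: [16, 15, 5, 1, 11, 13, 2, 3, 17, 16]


Sorted: [1, 2, 3, 5, 11, 13, 15, 16, 16, 17]
Mean = 99/10
Median = 12
Freq: {16: 2, 15: 1, 5: 1, 1: 1, 11: 1, 13: 1, 2: 1, 3: 1, 17: 1}
Mode: [16]

Mean=99/10, Median=12, Mode=16


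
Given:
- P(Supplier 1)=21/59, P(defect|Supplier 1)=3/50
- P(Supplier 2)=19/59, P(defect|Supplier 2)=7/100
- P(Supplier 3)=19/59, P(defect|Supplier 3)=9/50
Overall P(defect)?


P(B) = Σ P(B|Aᵢ)×P(Aᵢ)
  3/50×21/59 = 63/2950
  7/100×19/59 = 133/5900
  9/50×19/59 = 171/2950
Sum = 601/5900

P(defect) = 601/5900 ≈ 10.19%


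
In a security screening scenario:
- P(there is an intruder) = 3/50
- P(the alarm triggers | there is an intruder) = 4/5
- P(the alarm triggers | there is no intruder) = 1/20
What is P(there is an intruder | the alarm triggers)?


Using Bayes' theorem:
P(A|B) = P(B|A)·P(A) / P(B)

P(the alarm triggers) = 4/5 × 3/50 + 1/20 × 47/50
= 6/125 + 47/1000 = 19/200

P(there is an intruder|the alarm triggers) = (6/125) / (19/200) = 48/95

P(there is an intruder|the alarm triggers) = 48/95 ≈ 50.53%


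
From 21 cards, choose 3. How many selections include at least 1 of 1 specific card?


Complement: C(21,3) - C(20,3) = 1330 - 1140 = 190

190


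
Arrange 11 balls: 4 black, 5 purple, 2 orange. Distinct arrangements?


11!/(4!×5!×2!) = 6930

6930


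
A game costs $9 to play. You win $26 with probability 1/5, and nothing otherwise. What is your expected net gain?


E[gain] = (26-9)×1/5 + (-9)×4/5
= 17/5 - 36/5 = -19/5

Expected net gain = $-19/5 ≈ $-3.80


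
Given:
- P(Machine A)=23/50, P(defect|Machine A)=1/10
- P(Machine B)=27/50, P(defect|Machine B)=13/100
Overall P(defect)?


P(B) = Σ P(B|Aᵢ)×P(Aᵢ)
  1/10×23/50 = 23/500
  13/100×27/50 = 351/5000
Sum = 581/5000

P(defect) = 581/5000 ≈ 11.62%


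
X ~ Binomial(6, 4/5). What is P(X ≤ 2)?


P(X ≤ 2) = Σ P(X=i) for i=0..2
P(X=0) = 1/15625
P(X=1) = 24/15625
P(X=2) = 48/3125
Sum = 53/3125

P(X ≤ 2) = 53/3125 ≈ 1.70%


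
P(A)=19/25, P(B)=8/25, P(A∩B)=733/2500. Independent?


P(A)×P(B) = 152/625
P(A∩B) = 733/2500
Not equal → NOT independent

No, not independent


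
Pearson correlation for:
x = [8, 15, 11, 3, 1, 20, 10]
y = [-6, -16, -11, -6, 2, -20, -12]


n=7, Σx=68, Σy=-69, Σxy=-945, Σx²=920, Σy²=997
r = (7×(-945) - 68×(-69))/√((7×920 - 68²)(7×997 - (-69)²))
= -1923/√(1816×2218) = -1923/√4027888 ≈ -1923/2006.9599 ≈ -0.9582

r ≈ -0.9582


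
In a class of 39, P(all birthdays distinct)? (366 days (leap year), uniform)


P(all different) = Π(366-i)/366 for i=0..38
= (366/366)×(365/366)×...×(328/366)
= 0.122510

P ≈ 0.1225 ≈ 12.25%


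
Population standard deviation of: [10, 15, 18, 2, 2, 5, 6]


Mean = 58/7
  (10-58/7)²=144/49
  (15-58/7)²=2209/49
  (18-58/7)²=4624/49
  (2-58/7)²=1936/49
  (2-58/7)²=1936/49
  (5-58/7)²=529/49
  (6-58/7)²=256/49
Σ(x-μ)² = 1662/7
σ² = (1662/7)/7 = 1662/49

σ = √(1662/49) ≈ 5.8239


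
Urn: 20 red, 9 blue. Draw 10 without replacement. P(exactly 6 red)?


Hypergeometric: C(20,6)×C(9,4)/C(29,10)
= 38760×126/20030010 = 23256/95381

P(X=6) = 23256/95381 ≈ 24.38%


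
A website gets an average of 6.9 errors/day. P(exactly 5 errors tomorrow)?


Poisson(λ=6.9): P(X=5) = e^(-λ)×λ^k/k!
= e^(-6.9) × 6.9^5 / 5!
≈ 0.001007785429 × 15640.31349 / 120 ≈ 0.131351

P(X=5) ≈ 0.131351 ≈ 13.14%


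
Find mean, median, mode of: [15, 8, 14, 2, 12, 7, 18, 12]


Sorted: [2, 7, 8, 12, 12, 14, 15, 18]
Mean = 88/8 = 11
Median = 12
Freq: {15: 1, 8: 1, 14: 1, 2: 1, 12: 2, 7: 1, 18: 1}
Mode: [12]

Mean=11, Median=12, Mode=12


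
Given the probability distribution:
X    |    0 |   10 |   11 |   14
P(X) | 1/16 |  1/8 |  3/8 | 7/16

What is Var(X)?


E[X] = 23/2
E[X²] = 1149/8
Var(X) = E[X²] - (E[X])² = 1149/8 - 529/4 = 91/8

Var(X) = 91/8 ≈ 11.3750


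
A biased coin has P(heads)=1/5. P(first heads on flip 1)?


Geometric: P(X=1) = (1-p)^(k-1)×p = (4/5)^0×1/5 = 1/5

P(X=1) = 1/5 ≈ 20.00%


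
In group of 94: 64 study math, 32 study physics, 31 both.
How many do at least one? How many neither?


|A∪B| = 64+32-31 = 65
Neither = 94-65 = 29

At least one: 65; Neither: 29


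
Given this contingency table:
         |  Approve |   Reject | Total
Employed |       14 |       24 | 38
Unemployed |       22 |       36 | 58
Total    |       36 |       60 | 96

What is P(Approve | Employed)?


P(Approve | Employed) = 14/(14+24) = 14/38 = 7/19

P(Approve|Employed) = 7/19 ≈ 36.84%


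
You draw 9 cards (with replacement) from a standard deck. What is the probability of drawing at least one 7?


P(not a 7) = 48/52 = 12/13
P(none in 9 draws) = (12/13)^9 = 5159780352/10604499373
P(≥1 7) = 1 - 5159780352/10604499373 = 5444719021/10604499373

P = 5444719021/10604499373 ≈ 51.34%
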